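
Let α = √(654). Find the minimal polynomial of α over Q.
m_α(x) = x^2 - 654

α satisfies α^2 - 654 = 0, so x^2 - 654 annihilates α. Since d = 654 is squarefree and ≠ 1, it is not a perfect square in Q, so x^2 - 654 has no rational root and is therefore irreducible over Q (a degree-2 polynomial over a field is irreducible iff it has no root). Hence m_α(x) = x^2 - 654.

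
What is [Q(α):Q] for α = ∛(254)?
[Q(α):Q] = 3

The minimal polynomial of α is x^3 - 254, irreducible over Q since 254 is not a perfect cube (so x^3 - 254 has no rational root). Hence [Q(α):Q] = deg(m_α) = 3.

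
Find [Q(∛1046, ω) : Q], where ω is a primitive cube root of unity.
[Q(∛1046, ω) : Q] = 6

[Q(∛1046):Q] = 3 (min poly x^3 - 1046, irreducible since 1046 is not a perfect cube). [Q(ω):Q] = 2 (min poly x^2 + x + 1). Since Q(∛1046) ⊂ R and ω ∉ R, we have ω ∉ Q(∛1046), so x^2 + x + 1 remains irreducible over Q(∛1046) and [Q(∛1046, ω) : Q(∛1046)] = 2. By the tower law, [Q(∛1046, ω) : Q] = 3 · 2 = 6. (In fact Q(∛1046, ω) is the splitting field of x^3 - 1046 over Q.)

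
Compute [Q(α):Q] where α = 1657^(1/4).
[Q(α):Q] = 4

α is a root of x^4 - 1657. By Eisenstein's criterion at the prime p = 1657 (which divides the constant term 1657 but p^2 = 2745649 does not, since 1657 is squarefree), x^4 - 1657 is irreducible over Q. Hence [Q(α):Q] = 4.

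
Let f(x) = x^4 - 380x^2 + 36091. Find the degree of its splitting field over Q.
[K : Q] = 4

Solving the quadratic in x^2: x^2 = (380 ± √(380^2 - 4·36091))/2 = (380 ± √36)/2 = (380 ± 6)/2, giving x^2 = 193 or x^2 = 187. So f(x) = (x^2 - 193)(x^2 - 187) and the roots of f are ±√193, ±√187. Hence the splitting field is K = Q(√193, √187). Since 193 and 187 are distinct squarefree integers > 1, their product 36091 is not a perfect square, so √187 ∉ Q(√193). By the tower law [K:Q] = [Q(√193,√187):Q(√193)] · [Q(√193):Q] = 2 · 2 = 4.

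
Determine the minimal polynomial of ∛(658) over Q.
m_α(x) = x^3 - 658

α satisfies α^3 = 658, so x^3 - 658 annihilates α. By the rational root test, a rational root p/q (in lowest terms) of x^3 - 658 would satisfy p^3 = 658 q^3, forcing q = 1 and p^3 = 658; but 658 is not a perfect cube, contradiction. A monic cubic over Q with no rational root is irreducible (any nontrivial factorization would include a linear factor). Hence x^3 - 658 is the minimal polynomial of α, and in particular [Q(α):Q] = 3.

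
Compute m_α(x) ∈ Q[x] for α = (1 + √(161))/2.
m_α(x) = x^2 - x - 40

From 2α - 1 = √(161), squaring gives (2α - 1)^2 = 161, i.e. 4α^2 - 4α + 1 = 161, so α^2 - α + (1 - 161)/4 = 0. Since 161 ≡ 1 (mod 4), (1 - 161)/4 = -40 ∈ Z. The polynomial x^2 - x - 40 has discriminant 1 - 4·(-40) = 161, which is not a perfect square in Q (d = 161 is squarefree and ≠ 1), so x^2 - x - 40 is irreducible over Q. It is the minimal polynomial of α.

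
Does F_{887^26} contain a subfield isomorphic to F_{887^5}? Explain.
No: F_{887^5} is not a subfield of F_{887^26}

F_{p^m} embeds in F_{p^n} iff m | n. Here 5 ∤ 26 (since 26 = 5·5 + 1 with remainder 1 ≠ 0), so F_{887^5} is not a subfield of F_{887^26}. Equivalently: if it were, the tower law would give 5 = [F_{887^5}:F_887] dividing [F_{887^26}:F_887] = 26, contradiction.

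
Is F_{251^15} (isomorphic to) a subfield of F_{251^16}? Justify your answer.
No: F_{251^15} is not a subfield of F_{251^16}

F_{p^m} embeds in F_{p^n} iff m | n. Here 15 ∤ 16 (since 16 = 1·15 + 1 with remainder 1 ≠ 0), so F_{251^15} is not a subfield of F_{251^16}. Equivalently: if it were, the tower law would give 15 = [F_{251^15}:F_251] dividing [F_{251^16}:F_251] = 16, contradiction.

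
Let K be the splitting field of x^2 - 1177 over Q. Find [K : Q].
[K : Q] = 2

f(x) = x^2 - 1177 factors as (x - √1177)(x + √1177). The splitting field is K = Q(√1177). Since 1177 is squarefree and > 1, it is not a perfect square, so x^2 - 1177 is irreducible over Q and [Q(√1177) : Q] = 2. Hence [K : Q] = 2.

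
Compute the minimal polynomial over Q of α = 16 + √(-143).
m_α(x) = x^2 - 32x + 399

From α - 16 = √(-143), squaring gives (α - 16)^2 = -143, i.e. α^2 - 32α + 256 = -143, so α^2 - 32α + 399 = 0. The discriminant of x^2 - 32x + 399 is (-32)^2 - 4·(399) = 1024 - 1596 = -572, and 4·(-143) is not a perfect square in Q since -143 is squarefree and ≠ 1. Hence x^2 - 32x + 399 is irreducible over Q and is the minimal polynomial of α.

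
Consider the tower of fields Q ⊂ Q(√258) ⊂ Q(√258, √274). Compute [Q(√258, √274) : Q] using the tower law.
[Q(√258, √274) : Q] = 4

[Q(√258):Q] = 2 (min poly x^2 - 258, irreducible since 258 is squarefree > 1). For the top step, suppose √274 ∈ Q(√258), say √274 = c + d√258 with c, d ∈ Q. Squaring: 274 = c^2 + 258d^2 + 2cd√258. Since √258 ∉ Q this forces 2cd = 0. If d = 0 then √274 = c ∈ Q, contradicting 274 squarefree > 1. If c = 0 then 274 = 258d^2, so 258·274 = (258d)^2 is a perfect square in Q — but 258·274 = 70692 is not a perfect square (since 258 and 274 are distinct squarefree integers). Contradiction. Hence √274 ∉ Q(√258), so x^2 - 274 stays irreducible over Q(√258) and [Q(√258, √274) : Q(√258)] = 2. By the tower law, [Q(√258, √274) : Q] = 2 · 2 = 4.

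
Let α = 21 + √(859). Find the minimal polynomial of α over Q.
m_α(x) = x^2 - 42x - 418

From α - 21 = √(859), squaring gives (α - 21)^2 = 859, i.e. α^2 - 42α + 441 = 859, so α^2 - 42α - 418 = 0. The discriminant of x^2 - 42x - 418 is (-42)^2 - 4·(-418) = 1764 + 1672 = 3436, and 4·(859) is not a perfect square in Q since 859 is squarefree and ≠ 1. Hence x^2 - 42x - 418 is irreducible over Q and is the minimal polynomial of α.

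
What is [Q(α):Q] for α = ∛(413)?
[Q(α):Q] = 3

The minimal polynomial of α is x^3 - 413, irreducible over Q since 413 is not a perfect cube (so x^3 - 413 has no rational root). Hence [Q(α):Q] = deg(m_α) = 3.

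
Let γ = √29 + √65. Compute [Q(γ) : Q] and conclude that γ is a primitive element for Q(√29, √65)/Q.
[Q(γ) : Q] = 4 (equivalently, Q(γ) = Q(√29, √65))

Obviously Q(γ) ⊆ Q(√29, √65), and [Q(√29, √65):Q] = 4 (since 29, 65 are distinct squarefree integers > 1 with 1885 not a perfect square). To show equality we compute the minimal polynomial of γ. From γ = √29 + √65: γ^2 = 29 + 2√(1885) + 65 = 94 + 2√(1885), so γ^2 - 94 = 2√(1885); squaring, (γ^2 - 94)^2 = 4·1885, i.e. γ^4 - 188γ^2 + 8836 - 7540 = 0, i.e. γ^4 - 188γ^2 + 1296 = 0. So γ is a root of x^4 - 188x^2 + 1296. This polynomial is irreducible over Q: it has no rational root (each ±√29 ± √65 is irrational), and any factorization into two quadratics over Q would force √(1885) ∈ Q (pairing opposite roots) or √29, √65 ∈ Q (other pairings), all impossible. Hence [Q(γ):Q] = 4 = [Q(√29, √65):Q], so Q(γ) = Q(√29, √65).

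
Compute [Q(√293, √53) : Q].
[Q(√293, √53) : Q] = 4

[Q(√293):Q] = 2 (min poly x^2 - 293, irreducible since 293 is squarefree > 1). For the top step, suppose √53 ∈ Q(√293), say √53 = c + d√293 with c, d ∈ Q. Squaring: 53 = c^2 + 293d^2 + 2cd√293. Since √293 ∉ Q this forces 2cd = 0. If d = 0 then √53 = c ∈ Q, contradicting 53 squarefree > 1. If c = 0 then 53 = 293d^2, so 293·53 = (293d)^2 is a perfect square in Q — but 293·53 = 15529 is not a perfect square (since 293 and 53 are distinct squarefree integers). Contradiction. Hence √53 ∉ Q(√293), so x^2 - 53 stays irreducible over Q(√293) and [Q(√293, √53) : Q(√293)] = 2. By the tower law, [Q(√293, √53) : Q] = 2 · 2 = 4.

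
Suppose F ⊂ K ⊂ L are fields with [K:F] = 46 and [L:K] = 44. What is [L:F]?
[L:F] = 2024

The tower law says that for any tower of field extensions F ⊂ K ⊂ L with finite degrees, [L:F] = [L:K] · [K:F]. Here this gives [L:F] = 44 · 46 = 2024.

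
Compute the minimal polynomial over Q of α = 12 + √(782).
m_α(x) = x^2 - 24x - 638

From α - 12 = √(782), squaring gives (α - 12)^2 = 782, i.e. α^2 - 24α + 144 = 782, so α^2 - 24α - 638 = 0. The discriminant of x^2 - 24x - 638 is (-24)^2 - 4·(-638) = 576 + 2552 = 3128, and 4·(782) is not a perfect square in Q since 782 is squarefree and ≠ 1. Hence x^2 - 24x - 638 is irreducible over Q and is the minimal polynomial of α.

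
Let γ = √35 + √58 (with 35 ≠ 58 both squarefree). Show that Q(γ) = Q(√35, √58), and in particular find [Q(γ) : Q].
[Q(γ) : Q] = 4 (equivalently, Q(γ) = Q(√35, √58))

Obviously Q(γ) ⊆ Q(√35, √58), and [Q(√35, √58):Q] = 4 (since 35, 58 are distinct squarefree integers > 1 with 2030 not a perfect square). To show equality we compute the minimal polynomial of γ. From γ = √35 + √58: γ^2 = 35 + 2√(2030) + 58 = 93 + 2√(2030), so γ^2 - 93 = 2√(2030); squaring, (γ^2 - 93)^2 = 4·2030, i.e. γ^4 - 186γ^2 + 8649 - 8120 = 0, i.e. γ^4 - 186γ^2 + 529 = 0. So γ is a root of x^4 - 186x^2 + 529. This polynomial is irreducible over Q: it has no rational root (each ±√35 ± √58 is irrational), and any factorization into two quadratics over Q would force √(2030) ∈ Q (pairing opposite roots) or √35, √58 ∈ Q (other pairings), all impossible. Hence [Q(γ):Q] = 4 = [Q(√35, √58):Q], so Q(γ) = Q(√35, √58).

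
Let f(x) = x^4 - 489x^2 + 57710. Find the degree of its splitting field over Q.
[K : Q] = 4

Solving the quadratic in x^2: x^2 = (489 ± √(489^2 - 4·57710))/2 = (489 ± √8281)/2 = (489 ± 91)/2, giving x^2 = 290 or x^2 = 199. So f(x) = (x^2 - 290)(x^2 - 199) and the roots of f are ±√290, ±√199. Hence the splitting field is K = Q(√290, √199). Since 290 and 199 are distinct squarefree integers > 1, their product 57710 is not a perfect square, so √199 ∉ Q(√290). By the tower law [K:Q] = [Q(√290,√199):Q(√290)] · [Q(√290):Q] = 2 · 2 = 4.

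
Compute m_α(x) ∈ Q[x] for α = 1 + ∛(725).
m_α(x) = x^3 - 3x^2 + 3x - 726

Set β = α - 1 = ∛(725), so β^3 = 725. Then (α - 1)^3 - 725 = 0, i.e. α is a root of g(x) = (x - 1)^3 - 725 = x^3 - 3x^2 + 3x - 726. Since g(x) = h(x - 1) where h(x) = x^3 - 725, and h is irreducible over Q (because 725 is not a perfect cube, so h has no rational root, and a monic cubic with no rational root is irreducible), g is also irreducible (irreducibility is preserved under the substitution x → x - 1). Hence m_α(x) = x^3 - 3x^2 + 3x - 726.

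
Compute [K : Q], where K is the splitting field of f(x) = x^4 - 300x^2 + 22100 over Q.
[K : Q] = 4

Solving the quadratic in x^2: x^2 = (300 ± √(300^2 - 4·22100))/2 = (300 ± √1600)/2 = (300 ± 40)/2, giving x^2 = 170 or x^2 = 130. So f(x) = (x^2 - 170)(x^2 - 130) and the roots of f are ±√170, ±√130. Hence the splitting field is K = Q(√170, √130). Since 170 and 130 are distinct squarefree integers > 1, their product 22100 is not a perfect square, so √130 ∉ Q(√170). By the tower law [K:Q] = [Q(√170,√130):Q(√170)] · [Q(√170):Q] = 2 · 2 = 4.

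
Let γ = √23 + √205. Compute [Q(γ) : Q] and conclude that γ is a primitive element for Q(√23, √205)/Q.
[Q(γ) : Q] = 4 (equivalently, Q(γ) = Q(√23, √205))

Obviously Q(γ) ⊆ Q(√23, √205), and [Q(√23, √205):Q] = 4 (since 23, 205 are distinct squarefree integers > 1 with 4715 not a perfect square). To show equality we compute the minimal polynomial of γ. From γ = √23 + √205: γ^2 = 23 + 2√(4715) + 205 = 228 + 2√(4715), so γ^2 - 228 = 2√(4715); squaring, (γ^2 - 228)^2 = 4·4715, i.e. γ^4 - 456γ^2 + 51984 - 18860 = 0, i.e. γ^4 - 456γ^2 + 33124 = 0. So γ is a root of x^4 - 456x^2 + 33124. This polynomial is irreducible over Q: it has no rational root (each ±√23 ± √205 is irrational), and any factorization into two quadratics over Q would force √(4715) ∈ Q (pairing opposite roots) or √23, √205 ∈ Q (other pairings), all impossible. Hence [Q(γ):Q] = 4 = [Q(√23, √205):Q], so Q(γ) = Q(√23, √205).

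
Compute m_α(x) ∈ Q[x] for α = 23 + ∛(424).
m_α(x) = x^3 - 69x^2 + 1587x - 12591

Set β = α - 23 = ∛(424), so β^3 = 424. Then (α - 23)^3 - 424 = 0, i.e. α is a root of g(x) = (x - 23)^3 - 424 = x^3 - 69x^2 + 1587x - 12591. Since g(x) = h(x - 23) where h(x) = x^3 - 424, and h is irreducible over Q (because 424 is not a perfect cube, so h has no rational root, and a monic cubic with no rational root is irreducible), g is also irreducible (irreducibility is preserved under the substitution x → x - 23). Hence m_α(x) = x^3 - 69x^2 + 1587x - 12591.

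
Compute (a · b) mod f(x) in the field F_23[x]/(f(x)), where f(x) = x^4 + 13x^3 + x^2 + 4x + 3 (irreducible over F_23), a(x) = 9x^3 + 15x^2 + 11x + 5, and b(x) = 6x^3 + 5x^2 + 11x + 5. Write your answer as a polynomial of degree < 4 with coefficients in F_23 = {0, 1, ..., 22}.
a · b ≡ 17x^3 + 14x^2 + 11x + 9 (mod f(x))

Multiply in F_23[x]: a(x)·b(x) = (9x^3 + 15x^2 + 11x + 5)·(6x^3 + 5x^2 + 11x + 5) = 8x^6 + 20x^5 + 10x^4 + 19x^3 + 14x^2 + 18x + 2. This has degree ≥ 4, so divide by f(x) over F_23: 8x^6 + 20x^5 + 10x^4 + 19x^3 + 14x^2 + 18x + 2 = (8x^2 + 8x + 13)·(x^4 + 13x^3 + x^2 + 4x + 3) + (17x^3 + 14x^2 + 11x + 9). Hence a·b ≡ 17x^3 + 14x^2 + 11x + 9 (mod f). (F_23[x]/(f) is a field with 23^4 = 279841 elements since f is irreducible of degree 4.)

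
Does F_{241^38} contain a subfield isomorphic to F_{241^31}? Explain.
No: F_{241^31} is not a subfield of F_{241^38}

F_{p^m} embeds in F_{p^n} iff m | n. Here 31 ∤ 38 (since 38 = 1·31 + 7 with remainder 7 ≠ 0), so F_{241^31} is not a subfield of F_{241^38}. Equivalently: if it were, the tower law would give 31 = [F_{241^31}:F_241] dividing [F_{241^38}:F_241] = 38, contradiction.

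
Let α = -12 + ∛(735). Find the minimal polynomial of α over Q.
m_α(x) = x^3 + 36x^2 + 432x + 993

Set β = α + 12 = ∛(735), so β^3 = 735. Then (α + 12)^3 - 735 = 0, i.e. α is a root of g(x) = (x + 12)^3 - 735 = x^3 + 36x^2 + 432x + 993. Since g(x) = h(x + 12) where h(x) = x^3 - 735, and h is irreducible over Q (because 735 is not a perfect cube, so h has no rational root, and a monic cubic with no rational root is irreducible), g is also irreducible (irreducibility is preserved under the substitution x → x + 12). Hence m_α(x) = x^3 + 36x^2 + 432x + 993.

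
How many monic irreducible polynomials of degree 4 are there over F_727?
There are 69835593828 monic irreducible polynomials of degree 4 over F_727

Each element of F_{727^4} that lies in no proper subfield is a root of exactly one monic irreducible of degree 4 over F_727, and each such polynomial has 4 distinct roots in F_{727^4}. By Möbius inversion the count is N_727(4) = (1/4) Σ_{d|4} μ(4/d) · 727^d = (1/4)(μ(4)·727^1 + μ(2)·727^2 + μ(1)·727^4) = 279342375312/4 = 69835593828.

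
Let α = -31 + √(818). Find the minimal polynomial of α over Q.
m_α(x) = x^2 + 62x + 143

From α + 31 = √(818), squaring gives (α + 31)^2 = 818, i.e. α^2 + 62α + 961 = 818, so α^2 + 62α + 143 = 0. The discriminant of x^2 + 62x + 143 is (62)^2 - 4·(143) = 3844 - 572 = 3272, and 4·(818) is not a perfect square in Q since 818 is squarefree and ≠ 1. Hence x^2 + 62x + 143 is irreducible over Q and is the minimal polynomial of α.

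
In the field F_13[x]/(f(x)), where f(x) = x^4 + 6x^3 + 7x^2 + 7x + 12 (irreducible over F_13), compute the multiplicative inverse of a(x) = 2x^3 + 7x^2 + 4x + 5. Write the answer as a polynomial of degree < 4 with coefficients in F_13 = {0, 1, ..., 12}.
a(x)^(-1) ≡ 11x^3 + 12x^2 + 5x (mod f(x))

Since f is irreducible over F_13, F_13[x]/(f) is a field and a(x) ≠ 0 has an inverse. Apply the extended Euclidean algorithm to f(x) and a(x) in F_13[x]: f(x) = (7x + 11)·a(x) + (6x^2 + 6x + 9);  a(x) = (9x + 3)·(6x^2 + 6x + 9) + (9x + 4);  (6x^2 + 6x + 9) = (5x + 10)·(9x + 4) + (8). The last nonzero remainder is the constant 8 = gcd(f, a) in F_13. Back-substituting through the division chain expresses 8 = s(x)·a(x) + t(x)·f(x) with s(x) ≡ 10x^3 + 5x^2 + x (mod f), so (10x^3 + 5x^2 + x)·a(x) ≡ 8 (mod f). Multiplying by 8^(-1) ≡ 5 in F_13 gives a(x)^(-1) ≡ 5·(10x^3 + 5x^2 + x) ≡ 11x^3 + 12x^2 + 5x (mod f). Check: (2x^3 + 7x^2 + 4x + 5)·(11x^3 + 12x^2 + 5x) = 9x^6 + 10x^5 + 8x^4 + 8x^3 + 2x^2 + 12x ≡ 1 (mod x^4 + 6x^3 + 7x^2 + 7x + 12).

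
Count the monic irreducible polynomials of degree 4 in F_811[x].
There are 108149064030 monic irreducible polynomials of degree 4 over F_811

Each element of F_{811^4} that lies in no proper subfield is a root of exactly one monic irreducible of degree 4 over F_811, and each such polynomial has 4 distinct roots in F_{811^4}. By Möbius inversion the count is N_811(4) = (1/4) Σ_{d|4} μ(4/d) · 811^d = (1/4)(μ(4)·811^1 + μ(2)·811^2 + μ(1)·811^4) = 432596256120/4 = 108149064030.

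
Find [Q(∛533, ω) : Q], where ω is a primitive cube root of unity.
[Q(∛533, ω) : Q] = 6

[Q(∛533):Q] = 3 (min poly x^3 - 533, irreducible since 533 is not a perfect cube). [Q(ω):Q] = 2 (min poly x^2 + x + 1). Since Q(∛533) ⊂ R and ω ∉ R, we have ω ∉ Q(∛533), so x^2 + x + 1 remains irreducible over Q(∛533) and [Q(∛533, ω) : Q(∛533)] = 2. By the tower law, [Q(∛533, ω) : Q] = 3 · 2 = 6. (In fact Q(∛533, ω) is the splitting field of x^3 - 533 over Q.)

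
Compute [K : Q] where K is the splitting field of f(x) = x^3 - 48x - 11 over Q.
[K : Q] = 6

By the rational root test, any rational root of the monic integer polynomial f(x) = x^3 - 48x - 11 must be an integer dividing the constant term -11, i.e. one of ±{1, 11}. Evaluating: f(1) = -58, f(-1) = 36, f(11) = 792, f(-11) = -814; none is 0, so f has no rational root and is therefore irreducible over Q (a cubic with no linear factor over a field is irreducible). For an irreducible cubic, the Galois group is A_3 or S_3 according as the discriminant disc(f) = -4a^3 - 27b^2 = -4·(-48)^3 - 27·(-11)^2 = 439101 is or is not a square in Q. Here disc(f) = 439101 is not a perfect square in Q, so the Galois group of f over Q is not contained in A_3 and must be all of S_3. The splitting field has degree |S_3| = 6 over Q, so [K : Q] = 6.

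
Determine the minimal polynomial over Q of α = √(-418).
m_α(x) = x^2 + 418

α satisfies α^2 + 418 = 0, so x^2 + 418 annihilates α. Since d = -418 is squarefree and ≠ 1, it is not a perfect square in Q, so x^2 + 418 has no rational root and is therefore irreducible over Q (a degree-2 polynomial over a field is irreducible iff it has no root). Hence m_α(x) = x^2 + 418.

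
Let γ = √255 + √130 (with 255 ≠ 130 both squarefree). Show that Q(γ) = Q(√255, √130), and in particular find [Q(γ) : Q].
[Q(γ) : Q] = 4 (equivalently, Q(γ) = Q(√255, √130))

Obviously Q(γ) ⊆ Q(√255, √130), and [Q(√255, √130):Q] = 4 (since 255, 130 are distinct squarefree integers > 1 with 33150 not a perfect square). To show equality we compute the minimal polynomial of γ. From γ = √255 + √130: γ^2 = 255 + 2√(33150) + 130 = 385 + 2√(33150), so γ^2 - 385 = 2√(33150); squaring, (γ^2 - 385)^2 = 4·33150, i.e. γ^4 - 770γ^2 + 148225 - 132600 = 0, i.e. γ^4 - 770γ^2 + 15625 = 0. So γ is a root of x^4 - 770x^2 + 15625. This polynomial is irreducible over Q: it has no rational root (each ±√255 ± √130 is irrational), and any factorization into two quadratics over Q would force √(33150) ∈ Q (pairing opposite roots) or √255, √130 ∈ Q (other pairings), all impossible. Hence [Q(γ):Q] = 4 = [Q(√255, √130):Q], so Q(γ) = Q(√255, √130).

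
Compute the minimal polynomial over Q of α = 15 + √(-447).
m_α(x) = x^2 - 30x + 672

From α - 15 = √(-447), squaring gives (α - 15)^2 = -447, i.e. α^2 - 30α + 225 = -447, so α^2 - 30α + 672 = 0. The discriminant of x^2 - 30x + 672 is (-30)^2 - 4·(672) = 900 - 2688 = -1788, and 4·(-447) is not a perfect square in Q since -447 is squarefree and ≠ 1. Hence x^2 - 30x + 672 is irreducible over Q and is the minimal polynomial of α.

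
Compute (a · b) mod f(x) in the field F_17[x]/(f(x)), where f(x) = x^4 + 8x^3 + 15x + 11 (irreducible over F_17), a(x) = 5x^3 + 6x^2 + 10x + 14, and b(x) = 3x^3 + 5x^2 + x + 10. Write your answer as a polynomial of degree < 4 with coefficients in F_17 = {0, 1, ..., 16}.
a · b ≡ 8x^2 + 11x + 10 (mod f(x))

Multiply in F_17[x]: a(x)·b(x) = (5x^3 + 6x^2 + 10x + 14)·(3x^3 + 5x^2 + x + 10) = 15x^6 + 9x^5 + 14x^4 + 12x^3 + 4x^2 + 12x + 4. This has degree ≥ 4, so divide by f(x) over F_17: 15x^6 + 9x^5 + 14x^4 + 12x^3 + 4x^2 + 12x + 4 = (15x^2 + 8x + 1)·(x^4 + 8x^3 + 15x + 11) + (8x^2 + 11x + 10). Hence a·b ≡ 8x^2 + 11x + 10 (mod f). (F_17[x]/(f) is a field with 17^4 = 83521 elements since f is irreducible of degree 4.)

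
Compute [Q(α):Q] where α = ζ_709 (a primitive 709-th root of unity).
[Q(α):Q] = 708

The minimal polynomial of ζ_709 over Q is the 709-th cyclotomic polynomial Φ_709(x), which is irreducible over Q and has degree φ(709) = 708. Hence [Q(α):Q] = φ(709) = 708.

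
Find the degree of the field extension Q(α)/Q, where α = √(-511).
[Q(α):Q] = 2

[Q(α):Q] equals the degree of the minimal polynomial of α. Here α^2 = -511 and x^2 + 511 is irreducible (d = -511 is squarefree, ≠ 1, hence not a square), so deg(m_α) = 2. Thus [Q(α):Q] = 2.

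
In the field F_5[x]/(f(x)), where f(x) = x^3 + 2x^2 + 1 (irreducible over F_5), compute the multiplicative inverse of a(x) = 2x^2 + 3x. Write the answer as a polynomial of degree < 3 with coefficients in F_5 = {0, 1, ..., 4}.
a(x)^(-1) ≡ x^2 + 4 (mod f(x))

Since f is irreducible over F_5, F_5[x]/(f) is a field and a(x) ≠ 0 has an inverse. Apply the extended Euclidean algorithm to f(x) and a(x) in F_5[x]: f(x) = (3x + 4)·a(x) + (3x + 1);  a(x) = (4x + 3)·(3x + 1) + (2). The last nonzero remainder is the constant 2 = gcd(f, a) in F_5. Back-substituting through the division chain expresses 2 = s(x)·a(x) + t(x)·f(x) with s(x) ≡ 2x^2 + 3 (mod f), so (2x^2 + 3)·a(x) ≡ 2 (mod f). Multiplying by 2^(-1) ≡ 3 in F_5 gives a(x)^(-1) ≡ 3·(2x^2 + 3) ≡ x^2 + 4 (mod f). Check: (2x^2 + 3x)·(x^2 + 4) = 2x^4 + 3x^3 + 3x^2 + 2x ≡ 1 (mod x^3 + 2x^2 + 1).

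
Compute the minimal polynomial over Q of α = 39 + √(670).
m_α(x) = x^2 - 78x + 851

From α - 39 = √(670), squaring gives (α - 39)^2 = 670, i.e. α^2 - 78α + 1521 = 670, so α^2 - 78α + 851 = 0. The discriminant of x^2 - 78x + 851 is (-78)^2 - 4·(851) = 6084 - 3404 = 2680, and 4·(670) is not a perfect square in Q since 670 is squarefree and ≠ 1. Hence x^2 - 78x + 851 is irreducible over Q and is the minimal polynomial of α.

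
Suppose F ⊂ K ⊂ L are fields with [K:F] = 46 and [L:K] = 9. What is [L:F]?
[L:F] = 414

The tower law says that for any tower of field extensions F ⊂ K ⊂ L with finite degrees, [L:F] = [L:K] · [K:F]. Here this gives [L:F] = 9 · 46 = 414.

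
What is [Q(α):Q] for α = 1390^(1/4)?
[Q(α):Q] = 4

α is a root of x^4 - 1390. By Eisenstein's criterion at the prime p = 2 (which divides the constant term 1390 but p^2 = 4 does not, since 1390 is squarefree), x^4 - 1390 is irreducible over Q. Hence [Q(α):Q] = 4.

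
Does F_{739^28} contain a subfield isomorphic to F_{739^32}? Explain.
No: F_{739^32} is not a subfield of F_{739^28}

F_{p^m} embeds in F_{p^n} iff m | n. Here 32 ∤ 28 (since 28 = 0·32 + 28 with remainder 28 ≠ 0), so F_{739^32} is not a subfield of F_{739^28}. Equivalently: if it were, the tower law would give 32 = [F_{739^32}:F_739] dividing [F_{739^28}:F_739] = 28, contradiction.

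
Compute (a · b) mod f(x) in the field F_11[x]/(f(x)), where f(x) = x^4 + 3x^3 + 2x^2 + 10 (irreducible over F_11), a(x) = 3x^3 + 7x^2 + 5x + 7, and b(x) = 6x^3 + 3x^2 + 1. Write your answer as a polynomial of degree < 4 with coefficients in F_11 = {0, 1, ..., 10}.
a · b ≡ 5x^3 + 9x^2 + 2x + 9 (mod f(x))

Multiply in F_11[x]: a(x)·b(x) = (3x^3 + 7x^2 + 5x + 7)·(6x^3 + 3x^2 + 1) = 7x^6 + 7x^5 + 7x^4 + 5x^3 + 6x^2 + 5x + 7. This has degree ≥ 4, so divide by f(x) over F_11: 7x^6 + 7x^5 + 7x^4 + 5x^3 + 6x^2 + 5x + 7 = (7x^2 + 8x + 2)·(x^4 + 3x^3 + 2x^2 + 10) + (5x^3 + 9x^2 + 2x + 9). Hence a·b ≡ 5x^3 + 9x^2 + 2x + 9 (mod f). (F_11[x]/(f) is a field with 11^4 = 14641 elements since f is irreducible of degree 4.)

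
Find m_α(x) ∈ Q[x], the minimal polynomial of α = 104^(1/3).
m_α(x) = x^3 - 104

α satisfies α^3 = 104, so x^3 - 104 annihilates α. By the rational root test, a rational root p/q (in lowest terms) of x^3 - 104 would satisfy p^3 = 104 q^3, forcing q = 1 and p^3 = 104; but 104 is not a perfect cube, contradiction. A monic cubic over Q with no rational root is irreducible (any nontrivial factorization would include a linear factor). Hence x^3 - 104 is the minimal polynomial of α, and in particular [Q(α):Q] = 3.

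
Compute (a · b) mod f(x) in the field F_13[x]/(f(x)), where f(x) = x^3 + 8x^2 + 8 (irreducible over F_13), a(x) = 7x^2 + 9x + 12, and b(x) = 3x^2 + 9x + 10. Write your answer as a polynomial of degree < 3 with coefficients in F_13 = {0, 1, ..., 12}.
a · b ≡ 5x^2 + 4x + 3 (mod f(x))

Multiply in F_13[x]: a(x)·b(x) = (7x^2 + 9x + 12)·(3x^2 + 9x + 10) = 8x^4 + 12x^3 + 5x^2 + 3x + 3. This has degree ≥ 3, so divide by f(x) over F_13: 8x^4 + 12x^3 + 5x^2 + 3x + 3 = (8x)·(x^3 + 8x^2 + 8) + (5x^2 + 4x + 3). Hence a·b ≡ 5x^2 + 4x + 3 (mod f). (F_13[x]/(f) is a field with 13^3 = 2197 elements since f is irreducible of degree 3.)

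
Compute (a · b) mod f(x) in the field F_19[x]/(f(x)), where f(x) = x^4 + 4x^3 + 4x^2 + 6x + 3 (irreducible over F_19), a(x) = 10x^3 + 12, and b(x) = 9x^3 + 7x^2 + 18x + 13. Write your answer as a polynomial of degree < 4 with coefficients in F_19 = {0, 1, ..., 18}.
a · b ≡ 16x^3 + 9x^2 + 13x + 9 (mod f(x))

Multiply in F_19[x]: a(x)·b(x) = (10x^3 + 12)·(9x^3 + 7x^2 + 18x + 13) = 14x^6 + 13x^5 + 9x^4 + 10x^3 + 8x^2 + 7x + 4. This has degree ≥ 4, so divide by f(x) over F_19: 14x^6 + 13x^5 + 9x^4 + 10x^3 + 8x^2 + 7x + 4 = (14x^2 + 14x + 11)·(x^4 + 4x^3 + 4x^2 + 6x + 3) + (16x^3 + 9x^2 + 13x + 9). Hence a·b ≡ 16x^3 + 9x^2 + 13x + 9 (mod f). (F_19[x]/(f) is a field with 19^4 = 130321 elements since f is irreducible of degree 4.)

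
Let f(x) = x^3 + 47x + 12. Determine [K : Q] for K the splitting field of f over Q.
[K : Q] = 6

By the rational root test, any rational root of the monic integer polynomial f(x) = x^3 + 47x + 12 must be an integer dividing the constant term 12, i.e. one of ±{1, 2, 3, 4, 6, 12}. Evaluating: f(1) = 60, f(-1) = -36, f(2) = 114, f(-2) = -90, f(3) = 180, f(-3) = -156, f(4) = 264, f(-4) = -240, f(6) = 510, f(-6) = -486, f(12) = 2304, f(-12) = -2280; none is 0, so f has no rational root and is therefore irreducible over Q (a cubic with no linear factor over a field is irreducible). For an irreducible cubic, the Galois group is A_3 or S_3 according as the discriminant disc(f) = -4a^3 - 27b^2 = -4·(47)^3 - 27·(12)^2 = -419180 is or is not a square in Q. Here disc(f) = -419180 is not a perfect square in Q, so the Galois group of f over Q is not contained in A_3 and must be all of S_3. The splitting field has degree |S_3| = 6 over Q, so [K : Q] = 6.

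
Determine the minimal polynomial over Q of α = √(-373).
m_α(x) = x^2 + 373

α satisfies α^2 + 373 = 0, so x^2 + 373 annihilates α. Since d = -373 is squarefree and ≠ 1, it is not a perfect square in Q, so x^2 + 373 has no rational root and is therefore irreducible over Q (a degree-2 polynomial over a field is irreducible iff it has no root). Hence m_α(x) = x^2 + 373.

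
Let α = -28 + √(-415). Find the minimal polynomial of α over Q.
m_α(x) = x^2 + 56x + 1199

From α + 28 = √(-415), squaring gives (α + 28)^2 = -415, i.e. α^2 + 56α + 784 = -415, so α^2 + 56α + 1199 = 0. The discriminant of x^2 + 56x + 1199 is (56)^2 - 4·(1199) = 3136 - 4796 = -1660, and 4·(-415) is not a perfect square in Q since -415 is squarefree and ≠ 1. Hence x^2 + 56x + 1199 is irreducible over Q and is the minimal polynomial of α.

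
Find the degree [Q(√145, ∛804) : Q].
[Q(√145, ∛804) : Q] = 6

Let L = Q(√145, ∛804). Since Q(√145) ⊂ L and [Q(√145):Q] = 2, the tower law gives 2 | [L:Q]. Likewise Q(∛804) ⊂ L with [Q(∛804):Q] = 3 (because 804 is not a perfect cube), so 3 | [L:Q]. As gcd(2,3) = 1, [L:Q] is divisible by 6. Conversely L is generated over Q by √145 and ∛804, so [L:Q] ≤ 2·3 = 6. Therefore [Q(√145, ∛804) : Q] = 6.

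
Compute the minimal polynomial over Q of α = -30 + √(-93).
m_α(x) = x^2 + 60x + 993

From α + 30 = √(-93), squaring gives (α + 30)^2 = -93, i.e. α^2 + 60α + 900 = -93, so α^2 + 60α + 993 = 0. The discriminant of x^2 + 60x + 993 is (60)^2 - 4·(993) = 3600 - 3972 = -372, and 4·(-93) is not a perfect square in Q since -93 is squarefree and ≠ 1. Hence x^2 + 60x + 993 is irreducible over Q and is the minimal polynomial of α.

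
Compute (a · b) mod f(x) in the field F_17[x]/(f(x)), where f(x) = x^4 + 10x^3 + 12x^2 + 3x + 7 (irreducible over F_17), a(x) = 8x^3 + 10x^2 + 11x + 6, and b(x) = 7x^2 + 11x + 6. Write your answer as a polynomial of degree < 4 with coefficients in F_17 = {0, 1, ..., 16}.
a · b ≡ 13x^3 + 11x + 11 (mod f(x))

Multiply in F_17[x]: a(x)·b(x) = (8x^3 + 10x^2 + 11x + 6)·(7x^2 + 11x + 6) = 5x^5 + 5x^4 + 14x^3 + 2x^2 + 13x + 2. This has degree ≥ 4, so divide by f(x) over F_17: 5x^5 + 5x^4 + 14x^3 + 2x^2 + 13x + 2 = (5x + 6)·(x^4 + 10x^3 + 12x^2 + 3x + 7) + (13x^3 + 11x + 11). Hence a·b ≡ 13x^3 + 11x + 11 (mod f). (F_17[x]/(f) is a field with 17^4 = 83521 elements since f is irreducible of degree 4.)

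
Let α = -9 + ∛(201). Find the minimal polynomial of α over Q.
m_α(x) = x^3 + 27x^2 + 243x + 528

Set β = α + 9 = ∛(201), so β^3 = 201. Then (α + 9)^3 - 201 = 0, i.e. α is a root of g(x) = (x + 9)^3 - 201 = x^3 + 27x^2 + 243x + 528. Since g(x) = h(x + 9) where h(x) = x^3 - 201, and h is irreducible over Q (because 201 is not a perfect cube, so h has no rational root, and a monic cubic with no rational root is irreducible), g is also irreducible (irreducibility is preserved under the substitution x → x + 9). Hence m_α(x) = x^3 + 27x^2 + 243x + 528.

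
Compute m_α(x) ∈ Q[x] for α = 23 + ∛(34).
m_α(x) = x^3 - 69x^2 + 1587x - 12201

Set β = α - 23 = ∛(34), so β^3 = 34. Then (α - 23)^3 - 34 = 0, i.e. α is a root of g(x) = (x - 23)^3 - 34 = x^3 - 69x^2 + 1587x - 12201. Since g(x) = h(x - 23) where h(x) = x^3 - 34, and h is irreducible over Q (because 34 is not a perfect cube, so h has no rational root, and a monic cubic with no rational root is irreducible), g is also irreducible (irreducibility is preserved under the substitution x → x - 23). Hence m_α(x) = x^3 - 69x^2 + 1587x - 12201.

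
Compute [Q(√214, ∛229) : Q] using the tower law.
[Q(√214, ∛229) : Q] = 6

Let L = Q(√214, ∛229). Since Q(√214) ⊂ L and [Q(√214):Q] = 2, the tower law gives 2 | [L:Q]. Likewise Q(∛229) ⊂ L with [Q(∛229):Q] = 3 (because 229 is not a perfect cube), so 3 | [L:Q]. As gcd(2,3) = 1, [L:Q] is divisible by 6. Conversely L is generated over Q by √214 and ∛229, so [L:Q] ≤ 2·3 = 6. Therefore [Q(√214, ∛229) : Q] = 6.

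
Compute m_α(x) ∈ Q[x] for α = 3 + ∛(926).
m_α(x) = x^3 - 9x^2 + 27x - 953

Set β = α - 3 = ∛(926), so β^3 = 926. Then (α - 3)^3 - 926 = 0, i.e. α is a root of g(x) = (x - 3)^3 - 926 = x^3 - 9x^2 + 27x - 953. Since g(x) = h(x - 3) where h(x) = x^3 - 926, and h is irreducible over Q (because 926 is not a perfect cube, so h has no rational root, and a monic cubic with no rational root is irreducible), g is also irreducible (irreducibility is preserved under the substitution x → x - 3). Hence m_α(x) = x^3 - 9x^2 + 27x - 953.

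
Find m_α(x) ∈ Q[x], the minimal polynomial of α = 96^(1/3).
m_α(x) = x^3 - 96

α satisfies α^3 = 96, so x^3 - 96 annihilates α. By the rational root test, a rational root p/q (in lowest terms) of x^3 - 96 would satisfy p^3 = 96 q^3, forcing q = 1 and p^3 = 96; but 96 is not a perfect cube, contradiction. A monic cubic over Q with no rational root is irreducible (any nontrivial factorization would include a linear factor). Hence x^3 - 96 is the minimal polynomial of α, and in particular [Q(α):Q] = 3.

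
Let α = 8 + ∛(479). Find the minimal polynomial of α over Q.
m_α(x) = x^3 - 24x^2 + 192x - 991

Set β = α - 8 = ∛(479), so β^3 = 479. Then (α - 8)^3 - 479 = 0, i.e. α is a root of g(x) = (x - 8)^3 - 479 = x^3 - 24x^2 + 192x - 991. Since g(x) = h(x - 8) where h(x) = x^3 - 479, and h is irreducible over Q (because 479 is not a perfect cube, so h has no rational root, and a monic cubic with no rational root is irreducible), g is also irreducible (irreducibility is preserved under the substitution x → x - 8). Hence m_α(x) = x^3 - 24x^2 + 192x - 991.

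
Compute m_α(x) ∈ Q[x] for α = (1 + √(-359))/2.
m_α(x) = x^2 - x + 90

From 2α - 1 = √(-359), squaring gives (2α - 1)^2 = -359, i.e. 4α^2 - 4α + 1 = -359, so α^2 - α + (1 + 359)/4 = 0. Since -359 ≡ 1 (mod 4), (1 + 359)/4 = 90 ∈ Z. The polynomial x^2 - x + 90 has discriminant 1 - 4·(90) = -359, which is not a perfect square in Q (d = -359 is squarefree and ≠ 1), so x^2 - x + 90 is irreducible over Q. It is the minimal polynomial of α.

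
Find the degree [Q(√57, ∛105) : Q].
[Q(√57, ∛105) : Q] = 6

Let L = Q(√57, ∛105). Since Q(√57) ⊂ L and [Q(√57):Q] = 2, the tower law gives 2 | [L:Q]. Likewise Q(∛105) ⊂ L with [Q(∛105):Q] = 3 (because 105 is not a perfect cube), so 3 | [L:Q]. As gcd(2,3) = 1, [L:Q] is divisible by 6. Conversely L is generated over Q by √57 and ∛105, so [L:Q] ≤ 2·3 = 6. Therefore [Q(√57, ∛105) : Q] = 6.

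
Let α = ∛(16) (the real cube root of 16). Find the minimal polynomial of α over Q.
m_α(x) = x^3 - 16

α satisfies α^3 = 16, so x^3 - 16 annihilates α. By the rational root test, a rational root p/q (in lowest terms) of x^3 - 16 would satisfy p^3 = 16 q^3, forcing q = 1 and p^3 = 16; but 16 is not a perfect cube, contradiction. A monic cubic over Q with no rational root is irreducible (any nontrivial factorization would include a linear factor). Hence x^3 - 16 is the minimal polynomial of α, and in particular [Q(α):Q] = 3.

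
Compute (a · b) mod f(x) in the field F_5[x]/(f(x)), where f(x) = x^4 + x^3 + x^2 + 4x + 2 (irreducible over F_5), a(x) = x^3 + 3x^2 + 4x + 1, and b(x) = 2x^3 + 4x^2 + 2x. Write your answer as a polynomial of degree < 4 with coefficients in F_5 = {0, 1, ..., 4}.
a · b ≡ x^3 + 4x^2 + 3x + 1 (mod f(x))

Multiply in F_5[x]: a(x)·b(x) = (x^3 + 3x^2 + 4x + 1)·(2x^3 + 4x^2 + 2x) = 2x^6 + 2x^4 + 4x^3 + 2x^2 + 2x. This has degree ≥ 4, so divide by f(x) over F_5: 2x^6 + 2x^4 + 4x^3 + 2x^2 + 2x = (2x^2 + 3x + 2)·(x^4 + x^3 + x^2 + 4x + 2) + (x^3 + 4x^2 + 3x + 1). Hence a·b ≡ x^3 + 4x^2 + 3x + 1 (mod f). (F_5[x]/(f) is a field with 5^4 = 625 elements since f is irreducible of degree 4.)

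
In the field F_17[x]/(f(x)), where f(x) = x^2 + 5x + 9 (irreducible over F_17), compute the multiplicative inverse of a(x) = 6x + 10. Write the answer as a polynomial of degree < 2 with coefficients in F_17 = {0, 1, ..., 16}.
a(x)^(-1) ≡ 9x + 13 (mod f(x))

Since f is irreducible over F_17, F_17[x]/(f) is a field and a(x) ≠ 0 has an inverse. Apply the extended Euclidean algorithm to f(x) and a(x) in F_17[x]: f(x) = (3x + 10)·a(x) + (11). The last nonzero remainder is the constant 11 = gcd(f, a) in F_17. Back-substituting through the division chain expresses 11 = s(x)·a(x) + t(x)·f(x) with s(x) ≡ 14x + 7 (mod f), so (14x + 7)·a(x) ≡ 11 (mod f). Multiplying by 11^(-1) ≡ 14 in F_17 gives a(x)^(-1) ≡ 14·(14x + 7) ≡ 9x + 13 (mod f). Check: (6x + 10)·(9x + 13) = 3x^2 + 15x + 11 ≡ 1 (mod x^2 + 5x + 9).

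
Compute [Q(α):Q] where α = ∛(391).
[Q(α):Q] = 3

The minimal polynomial of α is x^3 - 391, irreducible over Q since 391 is not a perfect cube (so x^3 - 391 has no rational root). Hence [Q(α):Q] = deg(m_α) = 3.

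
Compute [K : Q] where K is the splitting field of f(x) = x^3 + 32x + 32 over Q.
[K : Q] = 6

By the rational root test, any rational root of the monic integer polynomial f(x) = x^3 + 32x + 32 must be an integer dividing the constant term 32, i.e. one of ±{1, 2, 4, 8, 16, 32}. Evaluating: f(1) = 65, f(-1) = -1, f(2) = 104, f(-2) = -40, f(4) = 224, f(-4) = -160, f(8) = 800, f(-8) = -736, f(16) = 4640, f(-16) = -4576, f(32) = 33824, f(-32) = -33760; none is 0, so f has no rational root and is therefore irreducible over Q (a cubic with no linear factor over a field is irreducible). For an irreducible cubic, the Galois group is A_3 or S_3 according as the discriminant disc(f) = -4a^3 - 27b^2 = -4·(32)^3 - 27·(32)^2 = -158720 is or is not a square in Q. Here disc(f) = -158720 is not a perfect square in Q, so the Galois group of f over Q is not contained in A_3 and must be all of S_3. The splitting field has degree |S_3| = 6 over Q, so [K : Q] = 6.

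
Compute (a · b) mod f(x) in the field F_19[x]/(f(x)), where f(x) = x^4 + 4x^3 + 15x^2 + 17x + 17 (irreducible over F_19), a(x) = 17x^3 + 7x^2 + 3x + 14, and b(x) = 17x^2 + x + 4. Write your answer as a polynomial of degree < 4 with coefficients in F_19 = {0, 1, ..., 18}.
a · b ≡ 4x^3 + 16x^2 + 8x + 11 (mod f(x))

Multiply in F_19[x]: a(x)·b(x) = (17x^3 + 7x^2 + 3x + 14)·(17x^2 + x + 4) = 4x^5 + 3x^4 + 12x^3 + 3x^2 + 7x + 18. This has degree ≥ 4, so divide by f(x) over F_19: 4x^5 + 3x^4 + 12x^3 + 3x^2 + 7x + 18 = (4x + 6)·(x^4 + 4x^3 + 15x^2 + 17x + 17) + (4x^3 + 16x^2 + 8x + 11). Hence a·b ≡ 4x^3 + 16x^2 + 8x + 11 (mod f). (F_19[x]/(f) is a field with 19^4 = 130321 elements since f is irreducible of degree 4.)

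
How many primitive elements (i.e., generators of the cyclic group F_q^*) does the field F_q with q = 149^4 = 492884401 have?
There are φ(492884400) = 120176640 primitive elements

F_q^* is cyclic of order q - 1 = 492884400. A cyclic group of order m has exactly φ(m) generators. Here m = 492884400 = 2^4 · 3 · 5^2 · 17 · 37 · 653, so the number of primitive elements is φ(492884400) = 120176640.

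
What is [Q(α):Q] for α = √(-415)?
[Q(α):Q] = 2

[Q(α):Q] equals the degree of the minimal polynomial of α. Here α^2 = -415 and x^2 + 415 is irreducible (d = -415 is squarefree, ≠ 1, hence not a square), so deg(m_α) = 2. Thus [Q(α):Q] = 2.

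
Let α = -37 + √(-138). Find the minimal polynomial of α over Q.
m_α(x) = x^2 + 74x + 1507

From α + 37 = √(-138), squaring gives (α + 37)^2 = -138, i.e. α^2 + 74α + 1369 = -138, so α^2 + 74α + 1507 = 0. The discriminant of x^2 + 74x + 1507 is (74)^2 - 4·(1507) = 5476 - 6028 = -552, and 4·(-138) is not a perfect square in Q since -138 is squarefree and ≠ 1. Hence x^2 + 74x + 1507 is irreducible over Q and is the minimal polynomial of α.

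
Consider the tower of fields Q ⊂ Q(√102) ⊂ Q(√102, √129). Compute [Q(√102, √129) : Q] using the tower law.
[Q(√102, √129) : Q] = 4

[Q(√102):Q] = 2 (min poly x^2 - 102, irreducible since 102 is squarefree > 1). For the top step, suppose √129 ∈ Q(√102), say √129 = c + d√102 with c, d ∈ Q. Squaring: 129 = c^2 + 102d^2 + 2cd√102. Since √102 ∉ Q this forces 2cd = 0. If d = 0 then √129 = c ∈ Q, contradicting 129 squarefree > 1. If c = 0 then 129 = 102d^2, so 102·129 = (102d)^2 is a perfect square in Q — but 102·129 = 13158 is not a perfect square (since 102 and 129 are distinct squarefree integers). Contradiction. Hence √129 ∉ Q(√102), so x^2 - 129 stays irreducible over Q(√102) and [Q(√102, √129) : Q(√102)] = 2. By the tower law, [Q(√102, √129) : Q] = 2 · 2 = 4.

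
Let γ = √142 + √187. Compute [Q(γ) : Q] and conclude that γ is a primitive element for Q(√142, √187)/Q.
[Q(γ) : Q] = 4 (equivalently, Q(γ) = Q(√142, √187))

Obviously Q(γ) ⊆ Q(√142, √187), and [Q(√142, √187):Q] = 4 (since 142, 187 are distinct squarefree integers > 1 with 26554 not a perfect square). To show equality we compute the minimal polynomial of γ. From γ = √142 + √187: γ^2 = 142 + 2√(26554) + 187 = 329 + 2√(26554), so γ^2 - 329 = 2√(26554); squaring, (γ^2 - 329)^2 = 4·26554, i.e. γ^4 - 658γ^2 + 108241 - 106216 = 0, i.e. γ^4 - 658γ^2 + 2025 = 0. So γ is a root of x^4 - 658x^2 + 2025. This polynomial is irreducible over Q: it has no rational root (each ±√142 ± √187 is irrational), and any factorization into two quadratics over Q would force √(26554) ∈ Q (pairing opposite roots) or √142, √187 ∈ Q (other pairings), all impossible. Hence [Q(γ):Q] = 4 = [Q(√142, √187):Q], so Q(γ) = Q(√142, √187).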